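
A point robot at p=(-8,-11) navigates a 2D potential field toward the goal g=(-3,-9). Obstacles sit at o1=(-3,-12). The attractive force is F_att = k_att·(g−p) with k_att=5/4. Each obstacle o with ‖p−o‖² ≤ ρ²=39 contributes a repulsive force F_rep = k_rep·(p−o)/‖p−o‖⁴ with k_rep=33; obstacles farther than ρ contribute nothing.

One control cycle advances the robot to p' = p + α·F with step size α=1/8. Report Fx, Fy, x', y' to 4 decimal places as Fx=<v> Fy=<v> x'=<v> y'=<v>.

F_att = 5/4·(g−p) = 5/4·(5,2) = (6.2500,2.5000)
o1: d²=26 ≤ ρ²=39; F_rep = 33·(-5,1)/26² = (-0.2441,0.0488)
F = F_att + ΣF_rep = (6.0059,2.5488)
p' = p + 1/8·F = (-7.2493,-10.6814)

Fx=6.0059 Fy=2.5488 x'=-7.2493 y'=-10.6814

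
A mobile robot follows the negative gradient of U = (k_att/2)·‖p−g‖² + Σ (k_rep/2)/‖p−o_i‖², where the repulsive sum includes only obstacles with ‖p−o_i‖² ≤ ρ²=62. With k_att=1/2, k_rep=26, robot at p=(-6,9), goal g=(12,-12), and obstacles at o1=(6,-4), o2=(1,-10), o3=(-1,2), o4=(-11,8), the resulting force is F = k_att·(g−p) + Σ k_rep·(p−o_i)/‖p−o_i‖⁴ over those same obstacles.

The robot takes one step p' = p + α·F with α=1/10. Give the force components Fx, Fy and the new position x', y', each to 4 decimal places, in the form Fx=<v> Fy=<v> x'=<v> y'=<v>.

Fx=9.1923 Fy=-10.4615 x'=-5.0808 y'=7.9538

F_att = 1/2·(g−p) = 1/2·(18,-21) = (9.0000,-10.5000)
o1: d²=313 > ρ²=62 → inactive
o2: d²=410 > ρ²=62 → inactive
o3: d²=74 > ρ²=62 → inactive
o4: d²=26 ≤ ρ²=62; F_rep = 26·(5,1)/26² = (0.1923,0.0385)
F = F_att + ΣF_rep = (9.1923,-10.4615)
p' = p + 1/10·F = (-5.0808,7.9538)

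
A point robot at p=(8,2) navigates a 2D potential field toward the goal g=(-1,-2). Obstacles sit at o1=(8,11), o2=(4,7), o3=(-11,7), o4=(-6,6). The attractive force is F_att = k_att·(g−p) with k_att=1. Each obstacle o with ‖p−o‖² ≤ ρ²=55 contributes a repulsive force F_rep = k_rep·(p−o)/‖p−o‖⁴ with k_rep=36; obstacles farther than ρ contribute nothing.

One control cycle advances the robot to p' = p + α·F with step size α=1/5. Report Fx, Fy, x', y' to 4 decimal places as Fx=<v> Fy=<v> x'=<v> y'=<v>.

Fx=-8.9143 Fy=-4.1071 x'=6.2171 y'=1.1786

F_att = 1·(g−p) = 1·(-9,-4) = (-9.0000,-4.0000)
o1: d²=81 > ρ²=55 → inactive
o2: d²=41 ≤ ρ²=55; F_rep = 36·(4,-5)/41² = (0.0857,-0.1071)
o3: d²=386 > ρ²=55 → inactive
o4: d²=212 > ρ²=55 → inactive
F = F_att + ΣF_rep = (-8.9143,-4.1071)
p' = p + 1/5·F = (6.2171,1.1786)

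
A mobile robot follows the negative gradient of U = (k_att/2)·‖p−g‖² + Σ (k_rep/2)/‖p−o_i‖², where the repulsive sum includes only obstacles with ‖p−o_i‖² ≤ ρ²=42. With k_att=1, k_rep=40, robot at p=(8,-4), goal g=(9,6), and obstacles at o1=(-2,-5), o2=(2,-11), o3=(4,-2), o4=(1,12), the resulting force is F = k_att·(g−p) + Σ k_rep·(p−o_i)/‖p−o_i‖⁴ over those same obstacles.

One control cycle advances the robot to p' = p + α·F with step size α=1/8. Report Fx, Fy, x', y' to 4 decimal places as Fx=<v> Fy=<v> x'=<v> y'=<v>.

Fx=1.4000 Fy=9.8000 x'=8.1750 y'=-2.7750

F_att = 1·(g−p) = 1·(1,10) = (1.0000,10.0000)
o1: d²=101 > ρ²=42 → inactive
o2: d²=85 > ρ²=42 → inactive
o3: d²=20 ≤ ρ²=42; F_rep = 40·(4,-2)/20² = (0.4000,-0.2000)
o4: d²=305 > ρ²=42 → inactive
F = F_att + ΣF_rep = (1.4000,9.8000)
p' = p + 1/8·F = (8.1750,-2.7750)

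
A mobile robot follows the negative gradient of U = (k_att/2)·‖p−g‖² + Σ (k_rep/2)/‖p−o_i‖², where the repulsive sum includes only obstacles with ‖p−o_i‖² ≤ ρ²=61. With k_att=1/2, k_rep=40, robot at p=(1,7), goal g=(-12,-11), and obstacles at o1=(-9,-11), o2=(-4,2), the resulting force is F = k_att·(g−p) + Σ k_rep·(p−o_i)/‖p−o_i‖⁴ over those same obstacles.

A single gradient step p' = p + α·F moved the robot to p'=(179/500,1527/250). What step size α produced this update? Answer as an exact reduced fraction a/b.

F_att = 1/2·(g−p) = 1/2·(-13,-18) = (-6.5000,-9.0000)
o1: d²=424 > ρ²=61 → inactive
o2: d²=50 ≤ ρ²=61; F_rep = 40·(5,5)/50² = (0.0800,0.0800)
F = F_att + ΣF_rep = (-6.4200,-8.9200)
Δp = p'−p = (-0.6420,-0.8920); α = Δx/Fx = (-321/500) / (-321/50) = 1/10
check: Δy/Fy = (-223/250) / (-223/25) = 1/10 ✓

α = 1/10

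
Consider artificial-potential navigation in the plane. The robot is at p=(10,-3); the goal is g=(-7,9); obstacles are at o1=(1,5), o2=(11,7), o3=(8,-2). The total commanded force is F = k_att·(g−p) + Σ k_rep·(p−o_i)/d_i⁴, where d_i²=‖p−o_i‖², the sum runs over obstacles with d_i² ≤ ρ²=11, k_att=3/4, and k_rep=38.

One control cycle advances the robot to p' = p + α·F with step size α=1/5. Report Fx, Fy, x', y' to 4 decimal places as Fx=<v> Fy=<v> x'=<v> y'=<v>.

Fx=-9.7100 Fy=7.4800 x'=8.0580 y'=-1.5040

F_att = 3/4·(g−p) = 3/4·(-17,12) = (-12.7500,9.0000)
o1: d²=145 > ρ²=11 → inactive
o2: d²=101 > ρ²=11 → inactive
o3: d²=5 ≤ ρ²=11; F_rep = 38·(2,-1)/5² = (3.0400,-1.5200)
F = F_att + ΣF_rep = (-9.7100,7.4800)
p' = p + 1/5·F = (8.0580,-1.5040)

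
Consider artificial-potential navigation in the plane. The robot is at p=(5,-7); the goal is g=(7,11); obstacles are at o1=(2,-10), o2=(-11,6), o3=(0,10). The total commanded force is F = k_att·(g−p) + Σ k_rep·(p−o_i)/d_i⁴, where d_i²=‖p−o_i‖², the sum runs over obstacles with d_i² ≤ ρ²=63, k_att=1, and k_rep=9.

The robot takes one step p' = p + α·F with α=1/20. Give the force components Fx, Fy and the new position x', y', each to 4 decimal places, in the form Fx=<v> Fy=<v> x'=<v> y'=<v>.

F_att = 1·(g−p) = 1·(2,18) = (2.0000,18.0000)
o1: d²=18 ≤ ρ²=63; F_rep = 9·(3,3)/18² = (0.0833,0.0833)
o2: d²=425 > ρ²=63 → inactive
o3: d²=314 > ρ²=63 → inactive
F = F_att + ΣF_rep = (2.0833,18.0833)
p' = p + 1/20·F = (5.1042,-6.0958)

Fx=2.0833 Fy=18.0833 x'=5.1042 y'=-6.0958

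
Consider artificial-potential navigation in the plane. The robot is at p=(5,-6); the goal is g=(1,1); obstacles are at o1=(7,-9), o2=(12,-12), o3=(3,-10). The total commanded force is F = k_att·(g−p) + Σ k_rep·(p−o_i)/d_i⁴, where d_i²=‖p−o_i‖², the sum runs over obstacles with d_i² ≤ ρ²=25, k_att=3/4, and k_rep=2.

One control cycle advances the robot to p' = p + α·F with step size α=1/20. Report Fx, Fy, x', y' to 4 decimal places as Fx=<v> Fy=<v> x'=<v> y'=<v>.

F_att = 3/4·(g−p) = 3/4·(-4,7) = (-3.0000,5.2500)
o1: d²=13 ≤ ρ²=25; F_rep = 2·(-2,3)/13² = (-0.0237,0.0355)
o2: d²=85 > ρ²=25 → inactive
o3: d²=20 ≤ ρ²=25; F_rep = 2·(2,4)/20² = (0.0100,0.0200)
F = F_att + ΣF_rep = (-3.0137,5.3055)
p' = p + 1/20·F = (4.8493,-5.7347)

Fx=-3.0137 Fy=5.3055 x'=4.8493 y'=-5.7347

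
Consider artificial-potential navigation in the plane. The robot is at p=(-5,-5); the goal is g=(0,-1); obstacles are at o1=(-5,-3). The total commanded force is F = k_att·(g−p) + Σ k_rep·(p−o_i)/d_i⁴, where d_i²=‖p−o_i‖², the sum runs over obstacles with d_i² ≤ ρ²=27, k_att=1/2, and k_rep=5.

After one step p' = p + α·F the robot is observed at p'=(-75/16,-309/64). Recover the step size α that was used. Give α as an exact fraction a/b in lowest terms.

F_att = 1/2·(g−p) = 1/2·(5,4) = (2.5000,2.0000)
o1: d²=4 ≤ ρ²=27; F_rep = 5·(0,-2)/4² = (0.0000,-0.6250)
F = F_att + ΣF_rep = (2.5000,1.3750)
Δp = p'−p = (0.3125,0.1719); α = Δx/Fx = (5/16) / (5/2) = 1/8
check: Δy/Fy = (11/64) / (11/8) = 1/8 ✓

α = 1/8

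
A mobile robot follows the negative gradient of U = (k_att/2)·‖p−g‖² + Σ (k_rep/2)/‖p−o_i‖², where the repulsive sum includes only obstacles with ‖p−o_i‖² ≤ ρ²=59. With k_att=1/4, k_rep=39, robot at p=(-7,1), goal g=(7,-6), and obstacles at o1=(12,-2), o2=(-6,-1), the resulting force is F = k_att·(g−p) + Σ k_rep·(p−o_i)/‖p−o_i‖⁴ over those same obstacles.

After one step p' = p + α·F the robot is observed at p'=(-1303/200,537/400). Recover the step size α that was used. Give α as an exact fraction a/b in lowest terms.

F_att = 1/4·(g−p) = 1/4·(14,-7) = (3.5000,-1.7500)
o1: d²=370 > ρ²=59 → inactive
o2: d²=5 ≤ ρ²=59; F_rep = 39·(-1,2)/5² = (-1.5600,3.1200)
F = F_att + ΣF_rep = (1.9400,1.3700)
Δp = p'−p = (0.4850,0.3425); α = Δx/Fx = (97/200) / (97/50) = 1/4
check: Δy/Fy = (137/400) / (137/100) = 1/4 ✓

α = 1/4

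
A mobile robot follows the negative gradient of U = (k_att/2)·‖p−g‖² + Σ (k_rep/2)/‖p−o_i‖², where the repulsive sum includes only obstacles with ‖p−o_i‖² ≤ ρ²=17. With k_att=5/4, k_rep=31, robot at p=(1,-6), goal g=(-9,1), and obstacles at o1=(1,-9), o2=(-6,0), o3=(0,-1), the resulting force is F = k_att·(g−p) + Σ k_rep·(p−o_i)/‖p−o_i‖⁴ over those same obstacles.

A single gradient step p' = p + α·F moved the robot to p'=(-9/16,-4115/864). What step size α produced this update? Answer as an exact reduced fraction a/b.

F_att = 5/4·(g−p) = 5/4·(-10,7) = (-12.5000,8.7500)
o1: d²=9 ≤ ρ²=17; F_rep = 31·(0,3)/9² = (0.0000,1.1481)
o2: d²=85 > ρ²=17 → inactive
o3: d²=26 > ρ²=17 → inactive
F = F_att + ΣF_rep = (-12.5000,9.8981)
Δp = p'−p = (-1.5625,1.2373); α = Δx/Fx = (-25/16) / (-25/2) = 1/8
check: Δy/Fy = (1069/864) / (1069/108) = 1/8 ✓

α = 1/8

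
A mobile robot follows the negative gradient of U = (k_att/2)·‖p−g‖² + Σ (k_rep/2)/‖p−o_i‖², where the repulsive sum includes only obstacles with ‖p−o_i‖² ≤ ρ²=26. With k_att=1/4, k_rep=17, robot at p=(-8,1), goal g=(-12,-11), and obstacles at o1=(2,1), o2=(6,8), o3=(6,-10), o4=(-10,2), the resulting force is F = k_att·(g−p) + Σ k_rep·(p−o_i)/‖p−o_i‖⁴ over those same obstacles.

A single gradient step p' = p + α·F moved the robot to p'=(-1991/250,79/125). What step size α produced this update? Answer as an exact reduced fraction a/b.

F_att = 1/4·(g−p) = 1/4·(-4,-12) = (-1.0000,-3.0000)
o1: d²=100 > ρ²=26 → inactive
o2: d²=245 > ρ²=26 → inactive
o3: d²=317 > ρ²=26 → inactive
o4: d²=5 ≤ ρ²=26; F_rep = 17·(2,-1)/5² = (1.3600,-0.6800)
F = F_att + ΣF_rep = (0.3600,-3.6800)
Δp = p'−p = (0.0360,-0.3680); α = Δx/Fx = (9/250) / (9/25) = 1/10
check: Δy/Fy = (-46/125) / (-92/25) = 1/10 ✓

α = 1/10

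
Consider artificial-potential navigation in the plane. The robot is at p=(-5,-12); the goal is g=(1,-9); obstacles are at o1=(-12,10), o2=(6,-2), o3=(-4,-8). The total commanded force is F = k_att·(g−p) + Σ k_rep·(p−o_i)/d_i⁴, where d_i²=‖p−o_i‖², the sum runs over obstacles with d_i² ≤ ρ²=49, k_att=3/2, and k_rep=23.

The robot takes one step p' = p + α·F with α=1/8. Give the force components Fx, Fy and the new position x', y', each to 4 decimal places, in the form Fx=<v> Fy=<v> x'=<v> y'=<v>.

Fx=8.9204 Fy=4.1817 x'=-3.8849 y'=-11.4773

F_att = 3/2·(g−p) = 3/2·(6,3) = (9.0000,4.5000)
o1: d²=533 > ρ²=49 → inactive
o2: d²=221 > ρ²=49 → inactive
o3: d²=17 ≤ ρ²=49; F_rep = 23·(-1,-4)/17² = (-0.0796,-0.3183)
F = F_att + ΣF_rep = (8.9204,4.1817)
p' = p + 1/8·F = (-3.8849,-11.4773)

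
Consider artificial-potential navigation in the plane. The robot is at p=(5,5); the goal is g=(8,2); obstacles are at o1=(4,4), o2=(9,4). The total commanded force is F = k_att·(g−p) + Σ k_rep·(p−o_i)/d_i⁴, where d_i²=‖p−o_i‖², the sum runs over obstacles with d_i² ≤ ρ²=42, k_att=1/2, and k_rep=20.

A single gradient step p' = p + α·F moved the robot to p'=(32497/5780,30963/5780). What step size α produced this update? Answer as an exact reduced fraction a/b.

α = 1/10

F_att = 1/2·(g−p) = 1/2·(3,-3) = (1.5000,-1.5000)
o1: d²=2 ≤ ρ²=42; F_rep = 20·(1,1)/2² = (5.0000,5.0000)
o2: d²=17 ≤ ρ²=42; F_rep = 20·(-4,1)/17² = (-0.2768,0.0692)
F = F_att + ΣF_rep = (6.2232,3.5692)
Δp = p'−p = (0.6223,0.3569); α = Δx/Fx = (3597/5780) / (3597/578) = 1/10
check: Δy/Fy = (2063/5780) / (2063/578) = 1/10 ✓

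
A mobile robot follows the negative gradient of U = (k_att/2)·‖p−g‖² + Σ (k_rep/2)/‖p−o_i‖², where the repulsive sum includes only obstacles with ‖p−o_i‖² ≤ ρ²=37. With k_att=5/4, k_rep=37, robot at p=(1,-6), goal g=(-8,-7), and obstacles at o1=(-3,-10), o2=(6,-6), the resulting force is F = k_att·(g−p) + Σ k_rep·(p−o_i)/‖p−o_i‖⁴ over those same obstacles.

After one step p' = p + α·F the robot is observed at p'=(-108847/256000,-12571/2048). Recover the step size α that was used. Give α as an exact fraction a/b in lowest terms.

α = 1/8

F_att = 5/4·(g−p) = 5/4·(-9,-1) = (-11.2500,-1.2500)
o1: d²=32 ≤ ρ²=37; F_rep = 37·(4,4)/32² = (0.1445,0.1445)
o2: d²=25 ≤ ρ²=37; F_rep = 37·(-5,0)/25² = (-0.2960,0.0000)
F = F_att + ΣF_rep = (-11.4015,-1.1055)
Δp = p'−p = (-1.4252,-0.1382); α = Δx/Fx = (-364847/256000) / (-364847/32000) = 1/8
check: Δy/Fy = (-283/2048) / (-283/256) = 1/8 ✓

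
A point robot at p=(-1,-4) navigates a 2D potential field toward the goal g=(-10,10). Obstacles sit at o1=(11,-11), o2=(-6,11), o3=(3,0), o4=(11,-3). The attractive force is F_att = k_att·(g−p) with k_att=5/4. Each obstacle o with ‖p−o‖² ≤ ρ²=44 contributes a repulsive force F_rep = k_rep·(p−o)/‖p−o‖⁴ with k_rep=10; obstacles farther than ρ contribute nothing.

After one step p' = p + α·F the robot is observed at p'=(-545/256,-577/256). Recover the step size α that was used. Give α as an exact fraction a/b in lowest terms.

F_att = 5/4·(g−p) = 5/4·(-9,14) = (-11.2500,17.5000)
o1: d²=193 > ρ²=44 → inactive
o2: d²=250 > ρ²=44 → inactive
o3: d²=32 ≤ ρ²=44; F_rep = 10·(-4,-4)/32² = (-0.0391,-0.0391)
o4: d²=145 > ρ²=44 → inactive
F = F_att + ΣF_rep = (-11.2891,17.4609)
Δp = p'−p = (-1.1289,1.7461); α = Δx/Fx = (-289/256) / (-1445/128) = 1/10
check: Δy/Fy = (447/256) / (2235/128) = 1/10 ✓

α = 1/10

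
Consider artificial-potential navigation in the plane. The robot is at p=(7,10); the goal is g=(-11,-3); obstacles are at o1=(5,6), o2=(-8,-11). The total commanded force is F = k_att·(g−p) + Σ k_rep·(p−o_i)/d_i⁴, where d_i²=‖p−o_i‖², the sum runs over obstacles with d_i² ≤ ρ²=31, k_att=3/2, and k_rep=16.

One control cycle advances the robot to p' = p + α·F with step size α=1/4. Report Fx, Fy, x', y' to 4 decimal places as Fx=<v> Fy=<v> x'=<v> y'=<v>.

Fx=-26.9200 Fy=-19.3400 x'=0.2700 y'=5.1650

F_att = 3/2·(g−p) = 3/2·(-18,-13) = (-27.0000,-19.5000)
o1: d²=20 ≤ ρ²=31; F_rep = 16·(2,4)/20² = (0.0800,0.1600)
o2: d²=666 > ρ²=31 → inactive
F = F_att + ΣF_rep = (-26.9200,-19.3400)
p' = p + 1/4·F = (0.2700,5.1650)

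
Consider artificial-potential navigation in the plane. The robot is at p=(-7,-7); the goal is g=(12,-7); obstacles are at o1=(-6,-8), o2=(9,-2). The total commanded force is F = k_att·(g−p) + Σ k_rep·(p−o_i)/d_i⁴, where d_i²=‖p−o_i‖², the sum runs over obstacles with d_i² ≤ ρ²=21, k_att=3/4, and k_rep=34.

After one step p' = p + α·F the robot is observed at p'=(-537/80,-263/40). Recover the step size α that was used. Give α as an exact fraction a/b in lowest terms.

α = 1/20

F_att = 3/4·(g−p) = 3/4·(19,0) = (14.2500,0.0000)
o1: d²=2 ≤ ρ²=21; F_rep = 34·(-1,1)/2² = (-8.5000,8.5000)
o2: d²=281 > ρ²=21 → inactive
F = F_att + ΣF_rep = (5.7500,8.5000)
Δp = p'−p = (0.2875,0.4250); α = Δx/Fx = (23/80) / (23/4) = 1/20
check: Δy/Fy = (17/40) / (17/2) = 1/20 ✓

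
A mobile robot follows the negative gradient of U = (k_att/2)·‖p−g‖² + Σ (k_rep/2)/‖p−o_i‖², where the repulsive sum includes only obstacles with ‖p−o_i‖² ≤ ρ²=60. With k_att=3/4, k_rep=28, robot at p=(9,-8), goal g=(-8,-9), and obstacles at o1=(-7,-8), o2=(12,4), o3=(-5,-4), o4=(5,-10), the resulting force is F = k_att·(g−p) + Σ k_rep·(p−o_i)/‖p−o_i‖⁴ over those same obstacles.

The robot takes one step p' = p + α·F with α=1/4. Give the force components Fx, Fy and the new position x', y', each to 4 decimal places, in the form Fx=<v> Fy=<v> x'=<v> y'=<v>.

Fx=-12.4700 Fy=-0.6100 x'=5.8825 y'=-8.1525

F_att = 3/4·(g−p) = 3/4·(-17,-1) = (-12.7500,-0.7500)
o1: d²=256 > ρ²=60 → inactive
o2: d²=153 > ρ²=60 → inactive
o3: d²=212 > ρ²=60 → inactive
o4: d²=20 ≤ ρ²=60; F_rep = 28·(4,2)/20² = (0.2800,0.1400)
F = F_att + ΣF_rep = (-12.4700,-0.6100)
p' = p + 1/4·F = (5.8825,-8.1525)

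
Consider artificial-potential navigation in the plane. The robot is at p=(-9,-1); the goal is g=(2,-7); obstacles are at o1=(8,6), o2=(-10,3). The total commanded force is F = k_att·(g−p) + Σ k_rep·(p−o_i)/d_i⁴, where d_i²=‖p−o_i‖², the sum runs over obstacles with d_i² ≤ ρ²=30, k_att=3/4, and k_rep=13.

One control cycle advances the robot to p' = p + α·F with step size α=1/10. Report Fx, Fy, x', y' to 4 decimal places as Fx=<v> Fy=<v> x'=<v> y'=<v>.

F_att = 3/4·(g−p) = 3/4·(11,-6) = (8.2500,-4.5000)
o1: d²=338 > ρ²=30 → inactive
o2: d²=17 ≤ ρ²=30; F_rep = 13·(1,-4)/17² = (0.0450,-0.1799)
F = F_att + ΣF_rep = (8.2950,-4.6799)
p' = p + 1/10·F = (-8.1705,-1.4680)

Fx=8.2950 Fy=-4.6799 x'=-8.1705 y'=-1.4680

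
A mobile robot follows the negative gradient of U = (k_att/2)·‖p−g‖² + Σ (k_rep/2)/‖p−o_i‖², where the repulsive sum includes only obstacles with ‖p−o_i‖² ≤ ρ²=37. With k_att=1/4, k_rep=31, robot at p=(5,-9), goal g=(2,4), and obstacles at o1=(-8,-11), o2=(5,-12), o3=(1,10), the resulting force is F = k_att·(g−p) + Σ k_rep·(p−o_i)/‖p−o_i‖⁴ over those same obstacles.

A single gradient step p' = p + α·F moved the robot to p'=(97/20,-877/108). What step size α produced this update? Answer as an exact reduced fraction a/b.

α = 1/5

F_att = 1/4·(g−p) = 1/4·(-3,13) = (-0.7500,3.2500)
o1: d²=173 > ρ²=37 → inactive
o2: d²=9 ≤ ρ²=37; F_rep = 31·(0,3)/9² = (0.0000,1.1481)
o3: d²=377 > ρ²=37 → inactive
F = F_att + ΣF_rep = (-0.7500,4.3981)
Δp = p'−p = (-0.1500,0.8796); α = Δx/Fx = (-3/20) / (-3/4) = 1/5
check: Δy/Fy = (95/108) / (475/108) = 1/5 ✓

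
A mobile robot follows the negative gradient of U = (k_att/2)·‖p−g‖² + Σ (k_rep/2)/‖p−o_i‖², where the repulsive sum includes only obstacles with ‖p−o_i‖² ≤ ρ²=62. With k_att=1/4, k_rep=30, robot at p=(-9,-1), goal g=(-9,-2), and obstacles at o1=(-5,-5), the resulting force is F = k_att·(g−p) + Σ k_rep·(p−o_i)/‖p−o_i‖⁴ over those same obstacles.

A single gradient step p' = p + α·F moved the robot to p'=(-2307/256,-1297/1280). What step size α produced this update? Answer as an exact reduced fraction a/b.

α = 1/10

F_att = 1/4·(g−p) = 1/4·(0,-1) = (0.0000,-0.2500)
o1: d²=32 ≤ ρ²=62; F_rep = 30·(-4,4)/32² = (-0.1172,0.1172)
F = F_att + ΣF_rep = (-0.1172,-0.1328)
Δp = p'−p = (-0.0117,-0.0133); α = Δx/Fx = (-3/256) / (-15/128) = 1/10
check: Δy/Fy = (-17/1280) / (-17/128) = 1/10 ✓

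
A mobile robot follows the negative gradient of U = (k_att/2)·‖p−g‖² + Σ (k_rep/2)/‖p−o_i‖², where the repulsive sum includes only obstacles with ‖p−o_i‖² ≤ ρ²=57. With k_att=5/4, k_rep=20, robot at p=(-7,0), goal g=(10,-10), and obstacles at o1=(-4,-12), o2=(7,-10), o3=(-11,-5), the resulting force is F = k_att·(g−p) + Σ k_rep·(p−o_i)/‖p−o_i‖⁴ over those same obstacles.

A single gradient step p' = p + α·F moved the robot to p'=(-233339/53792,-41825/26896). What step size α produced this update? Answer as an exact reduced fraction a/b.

α = 1/8

F_att = 5/4·(g−p) = 5/4·(17,-10) = (21.2500,-12.5000)
o1: d²=153 > ρ²=57 → inactive
o2: d²=296 > ρ²=57 → inactive
o3: d²=41 ≤ ρ²=57; F_rep = 20·(4,5)/41² = (0.0476,0.0595)
F = F_att + ΣF_rep = (21.2976,-12.4405)
Δp = p'−p = (2.6622,-1.5551); α = Δx/Fx = (143205/53792) / (143205/6724) = 1/8
check: Δy/Fy = (-41825/26896) / (-41825/3362) = 1/8 ✓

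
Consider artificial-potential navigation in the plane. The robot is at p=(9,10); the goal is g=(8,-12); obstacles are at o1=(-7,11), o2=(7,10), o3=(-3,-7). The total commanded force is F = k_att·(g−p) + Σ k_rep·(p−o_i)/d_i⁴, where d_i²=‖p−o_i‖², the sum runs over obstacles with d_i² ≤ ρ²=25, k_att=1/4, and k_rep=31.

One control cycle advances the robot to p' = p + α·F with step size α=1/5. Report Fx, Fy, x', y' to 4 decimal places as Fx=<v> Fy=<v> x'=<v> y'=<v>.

F_att = 1/4·(g−p) = 1/4·(-1,-22) = (-0.2500,-5.5000)
o1: d²=257 > ρ²=25 → inactive
o2: d²=4 ≤ ρ²=25; F_rep = 31·(2,0)/4² = (3.8750,0.0000)
o3: d²=433 > ρ²=25 → inactive
F = F_att + ΣF_rep = (3.6250,-5.5000)
p' = p + 1/5·F = (9.7250,8.9000)

Fx=3.6250 Fy=-5.5000 x'=9.7250 y'=8.9000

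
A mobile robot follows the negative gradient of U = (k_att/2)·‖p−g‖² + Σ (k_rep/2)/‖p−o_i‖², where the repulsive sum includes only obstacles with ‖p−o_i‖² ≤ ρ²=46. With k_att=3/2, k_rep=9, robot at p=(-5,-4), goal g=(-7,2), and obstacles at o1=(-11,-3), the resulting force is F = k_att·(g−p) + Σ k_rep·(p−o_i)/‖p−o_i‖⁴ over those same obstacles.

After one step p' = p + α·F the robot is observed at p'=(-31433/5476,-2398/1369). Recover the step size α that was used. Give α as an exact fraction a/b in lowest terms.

F_att = 3/2·(g−p) = 3/2·(-2,6) = (-3.0000,9.0000)
o1: d²=37 ≤ ρ²=46; F_rep = 9·(6,-1)/37² = (0.0394,-0.0066)
F = F_att + ΣF_rep = (-2.9606,8.9934)
Δp = p'−p = (-0.7401,2.2484); α = Δx/Fx = (-4053/5476) / (-4053/1369) = 1/4
check: Δy/Fy = (3078/1369) / (12312/1369) = 1/4 ✓

α = 1/4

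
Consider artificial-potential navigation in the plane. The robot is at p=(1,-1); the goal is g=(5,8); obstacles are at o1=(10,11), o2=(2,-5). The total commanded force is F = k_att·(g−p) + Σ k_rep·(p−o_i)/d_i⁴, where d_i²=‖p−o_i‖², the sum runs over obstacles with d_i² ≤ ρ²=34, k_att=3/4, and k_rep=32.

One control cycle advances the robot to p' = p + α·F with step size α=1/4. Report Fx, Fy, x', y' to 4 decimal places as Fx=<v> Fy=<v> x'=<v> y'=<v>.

Fx=2.8893 Fy=7.1929 x'=1.7223 y'=0.7982

F_att = 3/4·(g−p) = 3/4·(4,9) = (3.0000,6.7500)
o1: d²=225 > ρ²=34 → inactive
o2: d²=17 ≤ ρ²=34; F_rep = 32·(-1,4)/17² = (-0.1107,0.4429)
F = F_att + ΣF_rep = (2.8893,7.1929)
p' = p + 1/4·F = (1.7223,0.7982)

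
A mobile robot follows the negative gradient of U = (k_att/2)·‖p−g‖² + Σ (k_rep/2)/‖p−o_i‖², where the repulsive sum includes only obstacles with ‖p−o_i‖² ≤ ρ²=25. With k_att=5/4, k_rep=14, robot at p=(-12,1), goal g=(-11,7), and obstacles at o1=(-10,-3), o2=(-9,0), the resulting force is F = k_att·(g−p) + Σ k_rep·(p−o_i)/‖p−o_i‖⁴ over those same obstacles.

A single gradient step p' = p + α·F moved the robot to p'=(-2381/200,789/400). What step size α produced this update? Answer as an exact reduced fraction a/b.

α = 1/8

F_att = 5/4·(g−p) = 5/4·(1,6) = (1.2500,7.5000)
o1: d²=20 ≤ ρ²=25; F_rep = 14·(-2,4)/20² = (-0.0700,0.1400)
o2: d²=10 ≤ ρ²=25; F_rep = 14·(-3,1)/10² = (-0.4200,0.1400)
F = F_att + ΣF_rep = (0.7600,7.7800)
Δp = p'−p = (0.0950,0.9725); α = Δx/Fx = (19/200) / (19/25) = 1/8
check: Δy/Fy = (389/400) / (389/50) = 1/8 ✓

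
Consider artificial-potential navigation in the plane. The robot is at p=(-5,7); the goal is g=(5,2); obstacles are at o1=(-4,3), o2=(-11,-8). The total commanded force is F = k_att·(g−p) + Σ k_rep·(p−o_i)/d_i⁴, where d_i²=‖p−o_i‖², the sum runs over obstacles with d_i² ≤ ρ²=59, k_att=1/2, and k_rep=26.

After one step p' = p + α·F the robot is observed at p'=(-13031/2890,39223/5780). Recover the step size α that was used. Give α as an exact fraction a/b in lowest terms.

F_att = 1/2·(g−p) = 1/2·(10,-5) = (5.0000,-2.5000)
o1: d²=17 ≤ ρ²=59; F_rep = 26·(-1,4)/17² = (-0.0900,0.3599)
o2: d²=261 > ρ²=59 → inactive
F = F_att + ΣF_rep = (4.9100,-2.1401)
Δp = p'−p = (0.4910,-0.2140); α = Δx/Fx = (1419/2890) / (1419/289) = 1/10
check: Δy/Fy = (-1237/5780) / (-1237/578) = 1/10 ✓

α = 1/10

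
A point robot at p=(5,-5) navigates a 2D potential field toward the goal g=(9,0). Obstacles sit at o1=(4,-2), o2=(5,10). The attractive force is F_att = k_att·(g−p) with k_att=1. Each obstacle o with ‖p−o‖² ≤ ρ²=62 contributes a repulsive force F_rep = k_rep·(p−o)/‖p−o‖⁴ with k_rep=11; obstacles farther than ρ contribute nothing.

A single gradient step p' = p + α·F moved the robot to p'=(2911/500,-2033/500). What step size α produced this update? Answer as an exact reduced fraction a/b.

F_att = 1·(g−p) = 1·(4,5) = (4.0000,5.0000)
o1: d²=10 ≤ ρ²=62; F_rep = 11·(1,-3)/10² = (0.1100,-0.3300)
o2: d²=225 > ρ²=62 → inactive
F = F_att + ΣF_rep = (4.1100,4.6700)
Δp = p'−p = (0.8220,0.9340); α = Δx/Fx = (411/500) / (411/100) = 1/5
check: Δy/Fy = (467/500) / (467/100) = 1/5 ✓

α = 1/5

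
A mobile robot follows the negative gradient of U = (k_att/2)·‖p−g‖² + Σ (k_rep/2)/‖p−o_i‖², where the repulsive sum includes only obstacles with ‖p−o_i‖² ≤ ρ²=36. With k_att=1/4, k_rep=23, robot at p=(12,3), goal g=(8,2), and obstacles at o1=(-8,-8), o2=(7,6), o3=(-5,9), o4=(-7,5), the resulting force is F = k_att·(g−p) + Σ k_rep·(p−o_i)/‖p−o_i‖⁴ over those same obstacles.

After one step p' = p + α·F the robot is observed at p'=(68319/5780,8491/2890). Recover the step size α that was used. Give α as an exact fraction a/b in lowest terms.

α = 1/5

F_att = 1/4·(g−p) = 1/4·(-4,-1) = (-1.0000,-0.2500)
o1: d²=521 > ρ²=36 → inactive
o2: d²=34 ≤ ρ²=36; F_rep = 23·(5,-3)/34² = (0.0995,-0.0597)
o3: d²=325 > ρ²=36 → inactive
o4: d²=365 > ρ²=36 → inactive
F = F_att + ΣF_rep = (-0.9005,-0.3097)
Δp = p'−p = (-0.1801,-0.0619); α = Δx/Fx = (-1041/5780) / (-1041/1156) = 1/5
check: Δy/Fy = (-179/2890) / (-179/578) = 1/5 ✓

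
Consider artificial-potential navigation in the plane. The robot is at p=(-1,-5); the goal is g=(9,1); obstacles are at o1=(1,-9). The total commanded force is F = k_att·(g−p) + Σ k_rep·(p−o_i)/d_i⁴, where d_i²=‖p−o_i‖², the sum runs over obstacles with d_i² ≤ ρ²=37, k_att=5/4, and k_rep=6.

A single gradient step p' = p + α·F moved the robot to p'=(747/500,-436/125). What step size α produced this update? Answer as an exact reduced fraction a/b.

F_att = 5/4·(g−p) = 5/4·(10,6) = (12.5000,7.5000)
o1: d²=20 ≤ ρ²=37; F_rep = 6·(-2,4)/20² = (-0.0300,0.0600)
F = F_att + ΣF_rep = (12.4700,7.5600)
Δp = p'−p = (2.4940,1.5120); α = Δx/Fx = (1247/500) / (1247/100) = 1/5
check: Δy/Fy = (189/125) / (189/25) = 1/5 ✓

α = 1/5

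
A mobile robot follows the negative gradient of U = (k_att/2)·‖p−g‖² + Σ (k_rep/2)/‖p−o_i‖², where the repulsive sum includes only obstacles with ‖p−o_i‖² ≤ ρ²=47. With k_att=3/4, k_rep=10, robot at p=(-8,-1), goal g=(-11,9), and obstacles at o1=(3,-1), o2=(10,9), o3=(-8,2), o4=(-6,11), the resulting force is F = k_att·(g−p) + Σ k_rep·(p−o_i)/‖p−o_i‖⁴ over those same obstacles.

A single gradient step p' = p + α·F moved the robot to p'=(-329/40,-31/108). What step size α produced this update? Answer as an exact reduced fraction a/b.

α = 1/10

F_att = 3/4·(g−p) = 3/4·(-3,10) = (-2.2500,7.5000)
o1: d²=121 > ρ²=47 → inactive
o2: d²=424 > ρ²=47 → inactive
o3: d²=9 ≤ ρ²=47; F_rep = 10·(0,-3)/9² = (0.0000,-0.3704)
o4: d²=148 > ρ²=47 → inactive
F = F_att + ΣF_rep = (-2.2500,7.1296)
Δp = p'−p = (-0.2250,0.7130); α = Δx/Fx = (-9/40) / (-9/4) = 1/10
check: Δy/Fy = (77/108) / (385/54) = 1/10 ✓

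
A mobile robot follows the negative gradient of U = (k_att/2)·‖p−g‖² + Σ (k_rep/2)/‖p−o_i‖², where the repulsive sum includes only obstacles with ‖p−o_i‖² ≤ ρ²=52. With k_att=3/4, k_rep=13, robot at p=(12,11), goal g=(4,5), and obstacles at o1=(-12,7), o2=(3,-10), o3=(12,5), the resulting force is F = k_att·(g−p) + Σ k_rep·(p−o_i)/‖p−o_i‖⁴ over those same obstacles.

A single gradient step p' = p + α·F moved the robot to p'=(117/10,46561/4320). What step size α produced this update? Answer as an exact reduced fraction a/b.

α = 1/20

F_att = 3/4·(g−p) = 3/4·(-8,-6) = (-6.0000,-4.5000)
o1: d²=592 > ρ²=52 → inactive
o2: d²=522 > ρ²=52 → inactive
o3: d²=36 ≤ ρ²=52; F_rep = 13·(0,6)/36² = (0.0000,0.0602)
F = F_att + ΣF_rep = (-6.0000,-4.4398)
Δp = p'−p = (-0.3000,-0.2220); α = Δx/Fx = (-3/10) / (-6) = 1/20
check: Δy/Fy = (-959/4320) / (-959/216) = 1/20 ✓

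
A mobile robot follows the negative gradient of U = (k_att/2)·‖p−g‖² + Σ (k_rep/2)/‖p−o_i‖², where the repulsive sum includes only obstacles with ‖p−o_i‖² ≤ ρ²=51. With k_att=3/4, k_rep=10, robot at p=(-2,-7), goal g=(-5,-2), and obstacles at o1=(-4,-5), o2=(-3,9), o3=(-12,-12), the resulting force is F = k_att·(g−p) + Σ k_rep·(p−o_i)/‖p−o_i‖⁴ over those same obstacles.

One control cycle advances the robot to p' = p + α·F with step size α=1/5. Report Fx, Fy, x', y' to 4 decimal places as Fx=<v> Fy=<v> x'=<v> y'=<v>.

F_att = 3/4·(g−p) = 3/4·(-3,5) = (-2.2500,3.7500)
o1: d²=8 ≤ ρ²=51; F_rep = 10·(2,-2)/8² = (0.3125,-0.3125)
o2: d²=257 > ρ²=51 → inactive
o3: d²=125 > ρ²=51 → inactive
F = F_att + ΣF_rep = (-1.9375,3.4375)
p' = p + 1/5·F = (-2.3875,-6.3125)

Fx=-1.9375 Fy=3.4375 x'=-2.3875 y'=-6.3125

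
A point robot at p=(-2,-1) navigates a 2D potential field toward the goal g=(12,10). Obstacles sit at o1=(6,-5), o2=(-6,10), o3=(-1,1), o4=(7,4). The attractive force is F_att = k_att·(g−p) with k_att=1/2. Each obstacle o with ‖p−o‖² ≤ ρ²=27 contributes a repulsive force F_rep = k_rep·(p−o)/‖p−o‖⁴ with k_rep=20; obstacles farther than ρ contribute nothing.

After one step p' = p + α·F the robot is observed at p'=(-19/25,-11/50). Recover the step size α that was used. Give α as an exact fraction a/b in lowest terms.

F_att = 1/2·(g−p) = 1/2·(14,11) = (7.0000,5.5000)
o1: d²=80 > ρ²=27 → inactive
o2: d²=137 > ρ²=27 → inactive
o3: d²=5 ≤ ρ²=27; F_rep = 20·(-1,-2)/5² = (-0.8000,-1.6000)
o4: d²=106 > ρ²=27 → inactive
F = F_att + ΣF_rep = (6.2000,3.9000)
Δp = p'−p = (1.2400,0.7800); α = Δx/Fx = (31/25) / (31/5) = 1/5
check: Δy/Fy = (39/50) / (39/10) = 1/5 ✓

α = 1/5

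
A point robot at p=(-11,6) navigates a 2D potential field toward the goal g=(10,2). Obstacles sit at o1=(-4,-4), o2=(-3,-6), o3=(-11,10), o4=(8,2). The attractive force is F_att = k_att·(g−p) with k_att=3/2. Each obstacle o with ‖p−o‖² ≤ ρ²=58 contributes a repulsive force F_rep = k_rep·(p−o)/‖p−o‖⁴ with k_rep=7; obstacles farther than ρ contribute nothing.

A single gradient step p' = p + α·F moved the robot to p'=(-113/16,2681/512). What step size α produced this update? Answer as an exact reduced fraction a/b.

F_att = 3/2·(g−p) = 3/2·(21,-4) = (31.5000,-6.0000)
o1: d²=149 > ρ²=58 → inactive
o2: d²=208 > ρ²=58 → inactive
o3: d²=16 ≤ ρ²=58; F_rep = 7·(0,-4)/16² = (0.0000,-0.1094)
o4: d²=377 > ρ²=58 → inactive
F = F_att + ΣF_rep = (31.5000,-6.1094)
Δp = p'−p = (3.9375,-0.7637); α = Δx/Fx = (63/16) / (63/2) = 1/8
check: Δy/Fy = (-391/512) / (-391/64) = 1/8 ✓

α = 1/8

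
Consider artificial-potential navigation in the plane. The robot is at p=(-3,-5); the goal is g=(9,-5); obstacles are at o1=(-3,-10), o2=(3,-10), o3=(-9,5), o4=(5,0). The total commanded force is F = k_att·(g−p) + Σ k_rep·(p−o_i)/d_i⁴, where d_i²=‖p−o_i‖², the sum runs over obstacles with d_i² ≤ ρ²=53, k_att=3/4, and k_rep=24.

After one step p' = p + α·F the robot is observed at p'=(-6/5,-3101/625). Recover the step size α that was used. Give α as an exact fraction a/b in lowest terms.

α = 1/5

F_att = 3/4·(g−p) = 3/4·(12,0) = (9.0000,0.0000)
o1: d²=25 ≤ ρ²=53; F_rep = 24·(0,5)/25² = (0.0000,0.1920)
o2: d²=61 > ρ²=53 → inactive
o3: d²=136 > ρ²=53 → inactive
o4: d²=89 > ρ²=53 → inactive
F = F_att + ΣF_rep = (9.0000,0.1920)
Δp = p'−p = (1.8000,0.0384); α = Δx/Fx = (9/5) / (9) = 1/5
check: Δy/Fy = (24/625) / (24/125) = 1/5 ✓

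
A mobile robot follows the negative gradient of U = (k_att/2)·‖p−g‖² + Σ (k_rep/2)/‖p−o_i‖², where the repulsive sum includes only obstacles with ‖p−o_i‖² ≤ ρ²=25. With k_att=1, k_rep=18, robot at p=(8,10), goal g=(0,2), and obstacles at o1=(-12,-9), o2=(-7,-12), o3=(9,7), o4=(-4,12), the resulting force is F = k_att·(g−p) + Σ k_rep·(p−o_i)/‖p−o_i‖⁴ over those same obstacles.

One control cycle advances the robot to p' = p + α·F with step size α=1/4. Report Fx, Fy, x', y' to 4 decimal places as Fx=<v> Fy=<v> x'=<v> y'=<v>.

Fx=-8.1800 Fy=-7.4600 x'=5.9550 y'=8.1350

F_att = 1·(g−p) = 1·(-8,-8) = (-8.0000,-8.0000)
o1: d²=761 > ρ²=25 → inactive
o2: d²=709 > ρ²=25 → inactive
o3: d²=10 ≤ ρ²=25; F_rep = 18·(-1,3)/10² = (-0.1800,0.5400)
o4: d²=148 > ρ²=25 → inactive
F = F_att + ΣF_rep = (-8.1800,-7.4600)
p' = p + 1/4·F = (5.9550,8.1350)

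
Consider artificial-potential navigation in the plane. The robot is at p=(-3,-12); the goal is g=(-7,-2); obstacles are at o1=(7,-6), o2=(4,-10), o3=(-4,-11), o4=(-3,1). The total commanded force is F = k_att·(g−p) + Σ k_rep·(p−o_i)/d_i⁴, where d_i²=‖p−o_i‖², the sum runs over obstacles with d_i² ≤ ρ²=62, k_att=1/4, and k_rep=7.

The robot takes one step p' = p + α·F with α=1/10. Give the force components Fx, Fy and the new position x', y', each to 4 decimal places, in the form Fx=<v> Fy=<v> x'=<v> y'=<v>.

Fx=0.7326 Fy=0.7450 x'=-2.9267 y'=-11.9255

F_att = 1/4·(g−p) = 1/4·(-4,10) = (-1.0000,2.5000)
o1: d²=136 > ρ²=62 → inactive
o2: d²=53 ≤ ρ²=62; F_rep = 7·(-7,-2)/53² = (-0.0174,-0.0050)
o3: d²=2 ≤ ρ²=62; F_rep = 7·(1,-1)/2² = (1.7500,-1.7500)
o4: d²=169 > ρ²=62 → inactive
F = F_att + ΣF_rep = (0.7326,0.7450)
p' = p + 1/10·F = (-2.9267,-11.9255)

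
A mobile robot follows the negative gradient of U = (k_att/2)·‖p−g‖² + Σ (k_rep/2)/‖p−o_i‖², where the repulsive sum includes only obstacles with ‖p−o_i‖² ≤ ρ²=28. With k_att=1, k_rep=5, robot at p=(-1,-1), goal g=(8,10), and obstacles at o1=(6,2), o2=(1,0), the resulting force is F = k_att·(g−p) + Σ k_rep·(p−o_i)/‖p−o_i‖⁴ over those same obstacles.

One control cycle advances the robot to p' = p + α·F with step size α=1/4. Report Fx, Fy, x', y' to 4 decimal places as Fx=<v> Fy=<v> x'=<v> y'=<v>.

Fx=8.6000 Fy=10.8000 x'=1.1500 y'=1.7000

F_att = 1·(g−p) = 1·(9,11) = (9.0000,11.0000)
o1: d²=58 > ρ²=28 → inactive
o2: d²=5 ≤ ρ²=28; F_rep = 5·(-2,-1)/5² = (-0.4000,-0.2000)
F = F_att + ΣF_rep = (8.6000,10.8000)
p' = p + 1/4·F = (1.1500,1.7000)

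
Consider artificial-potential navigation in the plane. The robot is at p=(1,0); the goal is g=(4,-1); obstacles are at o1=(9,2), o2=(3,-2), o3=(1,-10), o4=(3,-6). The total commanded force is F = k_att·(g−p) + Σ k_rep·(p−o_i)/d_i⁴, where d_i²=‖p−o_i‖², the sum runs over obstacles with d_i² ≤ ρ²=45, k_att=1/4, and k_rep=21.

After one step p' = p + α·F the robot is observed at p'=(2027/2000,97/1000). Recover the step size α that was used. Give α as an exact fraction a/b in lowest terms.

F_att = 1/4·(g−p) = 1/4·(3,-1) = (0.7500,-0.2500)
o1: d²=68 > ρ²=45 → inactive
o2: d²=8 ≤ ρ²=45; F_rep = 21·(-2,2)/8² = (-0.6562,0.6562)
o3: d²=100 > ρ²=45 → inactive
o4: d²=40 ≤ ρ²=45; F_rep = 21·(-2,6)/40² = (-0.0262,0.0788)
F = F_att + ΣF_rep = (0.0675,0.4850)
Δp = p'−p = (0.0135,0.0970); α = Δx/Fx = (27/2000) / (27/400) = 1/5
check: Δy/Fy = (97/1000) / (97/200) = 1/5 ✓

α = 1/5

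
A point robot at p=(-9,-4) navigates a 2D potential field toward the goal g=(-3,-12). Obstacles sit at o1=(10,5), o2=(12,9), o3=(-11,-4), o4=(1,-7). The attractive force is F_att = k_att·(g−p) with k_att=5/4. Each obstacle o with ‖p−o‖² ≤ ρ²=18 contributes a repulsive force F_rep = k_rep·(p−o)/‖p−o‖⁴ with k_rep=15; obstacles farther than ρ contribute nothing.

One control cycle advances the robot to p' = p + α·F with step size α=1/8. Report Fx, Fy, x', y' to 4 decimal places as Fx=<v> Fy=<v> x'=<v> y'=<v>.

Fx=9.3750 Fy=-10.0000 x'=-7.8281 y'=-5.2500

F_att = 5/4·(g−p) = 5/4·(6,-8) = (7.5000,-10.0000)
o1: d²=442 > ρ²=18 → inactive
o2: d²=610 > ρ²=18 → inactive
o3: d²=4 ≤ ρ²=18; F_rep = 15·(2,0)/4² = (1.8750,0.0000)
o4: d²=109 > ρ²=18 → inactive
F = F_att + ΣF_rep = (9.3750,-10.0000)
p' = p + 1/8·F = (-7.8281,-5.2500)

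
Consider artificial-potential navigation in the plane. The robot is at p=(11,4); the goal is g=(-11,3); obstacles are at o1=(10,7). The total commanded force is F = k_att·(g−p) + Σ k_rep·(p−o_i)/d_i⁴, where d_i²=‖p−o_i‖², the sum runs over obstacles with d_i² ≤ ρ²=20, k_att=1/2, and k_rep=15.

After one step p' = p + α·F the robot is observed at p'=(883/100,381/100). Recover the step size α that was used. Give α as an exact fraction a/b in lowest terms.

α = 1/5

F_att = 1/2·(g−p) = 1/2·(-22,-1) = (-11.0000,-0.5000)
o1: d²=10 ≤ ρ²=20; F_rep = 15·(1,-3)/10² = (0.1500,-0.4500)
F = F_att + ΣF_rep = (-10.8500,-0.9500)
Δp = p'−p = (-2.1700,-0.1900); α = Δx/Fx = (-217/100) / (-217/20) = 1/5
check: Δy/Fy = (-19/100) / (-19/20) = 1/5 ✓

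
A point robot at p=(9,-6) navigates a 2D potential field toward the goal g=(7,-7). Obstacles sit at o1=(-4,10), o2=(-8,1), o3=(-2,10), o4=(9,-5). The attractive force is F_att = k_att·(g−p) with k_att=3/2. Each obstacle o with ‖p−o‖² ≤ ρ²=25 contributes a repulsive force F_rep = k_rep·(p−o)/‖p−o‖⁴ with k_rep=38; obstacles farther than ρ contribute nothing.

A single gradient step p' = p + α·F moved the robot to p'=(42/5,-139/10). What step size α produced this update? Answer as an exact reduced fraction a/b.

F_att = 3/2·(g−p) = 3/2·(-2,-1) = (-3.0000,-1.5000)
o1: d²=425 > ρ²=25 → inactive
o2: d²=338 > ρ²=25 → inactive
o3: d²=377 > ρ²=25 → inactive
o4: d²=1 ≤ ρ²=25; F_rep = 38·(0,-1)/1² = (0.0000,-38.0000)
F = F_att + ΣF_rep = (-3.0000,-39.5000)
Δp = p'−p = (-0.6000,-7.9000); α = Δx/Fx = (-3/5) / (-3) = 1/5
check: Δy/Fy = (-79/10) / (-79/2) = 1/5 ✓

α = 1/5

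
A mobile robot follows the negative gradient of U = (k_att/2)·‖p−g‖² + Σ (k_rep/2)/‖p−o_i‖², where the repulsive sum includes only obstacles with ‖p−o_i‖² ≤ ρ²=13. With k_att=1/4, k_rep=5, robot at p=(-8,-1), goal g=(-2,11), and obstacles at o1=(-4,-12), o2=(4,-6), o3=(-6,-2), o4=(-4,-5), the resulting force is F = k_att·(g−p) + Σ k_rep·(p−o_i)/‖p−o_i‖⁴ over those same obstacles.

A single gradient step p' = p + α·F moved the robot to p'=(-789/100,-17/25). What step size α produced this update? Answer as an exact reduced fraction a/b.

α = 1/10

F_att = 1/4·(g−p) = 1/4·(6,12) = (1.5000,3.0000)
o1: d²=137 > ρ²=13 → inactive
o2: d²=169 > ρ²=13 → inactive
o3: d²=5 ≤ ρ²=13; F_rep = 5·(-2,1)/5² = (-0.4000,0.2000)
o4: d²=32 > ρ²=13 → inactive
F = F_att + ΣF_rep = (1.1000,3.2000)
Δp = p'−p = (0.1100,0.3200); α = Δx/Fx = (11/100) / (11/10) = 1/10
check: Δy/Fy = (8/25) / (16/5) = 1/10 ✓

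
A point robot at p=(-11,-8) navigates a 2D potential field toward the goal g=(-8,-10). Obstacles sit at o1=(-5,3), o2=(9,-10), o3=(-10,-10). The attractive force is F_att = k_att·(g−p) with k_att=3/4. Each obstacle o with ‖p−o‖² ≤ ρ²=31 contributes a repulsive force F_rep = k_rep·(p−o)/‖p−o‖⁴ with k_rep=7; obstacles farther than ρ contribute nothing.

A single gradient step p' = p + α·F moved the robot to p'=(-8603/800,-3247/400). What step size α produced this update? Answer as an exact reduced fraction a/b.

α = 1/8

F_att = 3/4·(g−p) = 3/4·(3,-2) = (2.2500,-1.5000)
o1: d²=157 > ρ²=31 → inactive
o2: d²=404 > ρ²=31 → inactive
o3: d²=5 ≤ ρ²=31; F_rep = 7·(-1,2)/5² = (-0.2800,0.5600)
F = F_att + ΣF_rep = (1.9700,-0.9400)
Δp = p'−p = (0.2462,-0.1175); α = Δx/Fx = (197/800) / (197/100) = 1/8
check: Δy/Fy = (-47/400) / (-47/50) = 1/8 ✓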